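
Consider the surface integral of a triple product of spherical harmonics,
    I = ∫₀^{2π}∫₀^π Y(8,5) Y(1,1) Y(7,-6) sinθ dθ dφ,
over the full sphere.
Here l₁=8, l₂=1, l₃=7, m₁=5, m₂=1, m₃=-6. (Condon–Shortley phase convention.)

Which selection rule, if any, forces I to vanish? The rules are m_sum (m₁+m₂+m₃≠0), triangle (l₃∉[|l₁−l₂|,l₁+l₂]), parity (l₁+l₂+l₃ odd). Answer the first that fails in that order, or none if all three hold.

none

azimuthal sum: 5 + 1 − 6 = 0  ✓
7 ≤ 7 ≤ 9 (triangle on l)  ✓
L = 8 + 1 + 7 = 16 (even)  ✓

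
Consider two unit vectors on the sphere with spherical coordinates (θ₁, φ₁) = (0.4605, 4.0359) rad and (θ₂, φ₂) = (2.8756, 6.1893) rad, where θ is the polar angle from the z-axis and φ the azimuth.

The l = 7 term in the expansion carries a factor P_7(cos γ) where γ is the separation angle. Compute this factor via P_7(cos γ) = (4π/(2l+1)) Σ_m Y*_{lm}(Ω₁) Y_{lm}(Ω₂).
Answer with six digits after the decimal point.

Addition theorem: P_7(cos γ) = (4π/15) Σ_m Y*_{lm}(Ω₁) Y_{lm}(Ω₂), m = −7…7:
  m=-7: (-0.00171 + 0.00004j) × (0.00003 + 0.00003j) = -0.00000 - 0.00000j  (running Σ = -0.00000 - 0.00000j)
  m=-6: (0.00785 - 0.01025j) × (-0.00050 - 0.00032j) = -0.00001 + 0.00000j  (running Σ = -0.00001 + 0.00000j)
  m=-5: (0.01431 + 0.05826j) × (0.00456 + 0.00231j) = -0.00007 + 0.00030j  (running Σ = -0.00008 + 0.00030j)
  m=-4: (-0.17277 - 0.08042j) × (-0.02863 - 0.01129j) = 0.00404 + 0.00425j  (running Σ = 0.00396 + 0.00455j)
  m=-3: (0.36678 - 0.18111j) × (0.12640 + 0.03657j) = 0.05299 - 0.00948j  (running Σ = 0.05695 - 0.00493j)
  m=-2: (-0.11257 + 0.50861j) × (-0.37426 - 0.07111j) = 0.07830 - 0.18235j  (running Σ = 0.13525 - 0.18727j)
  m=-1: (-0.11143 - 0.13878j) × (0.63170 + 0.05948j) = -0.06213 - 0.09430j  (running Σ = 0.07311 - 0.28157j)
  m=0: (-0.41565 + 0.00000j) × (-0.24833 + 0.00000j) = 0.10322 + 0.00000j  (running Σ = 0.17633 - 0.28157j)
  m=1: (0.11143 - 0.13878j) × (-0.63170 + 0.05948j) = -0.06213 + 0.09430j  (running Σ = 0.11420 - 0.18727j)
  m=2: (-0.11257 - 0.50861j) × (-0.37426 + 0.07111j) = 0.07830 + 0.18235j  (running Σ = 0.19250 - 0.00493j)
  m=3: (-0.36678 - 0.18111j) × (-0.12640 + 0.03657j) = 0.05299 + 0.00948j  (running Σ = 0.24548 + 0.00455j)
  m=4: (-0.17277 + 0.08042j) × (-0.02863 + 0.01129j) = 0.00404 - 0.00425j  (running Σ = 0.24952 + 0.00030j)
  m=5: (-0.01431 + 0.05826j) × (-0.00456 + 0.00231j) = -0.00007 - 0.00030j  (running Σ = 0.24945 + 0.00000j)
  m=6: (0.00785 + 0.01025j) × (-0.00050 + 0.00032j) = -0.00001 - 0.00000j  (running Σ = 0.24944 - 0.00000j)
  m=7: (0.00171 + 0.00004j) × (-0.00003 + 0.00003j) = -0.00000 + 0.00000j  (running Σ = 0.24944 + 0.00000j)
Σ over m = 0.24944 + 0.00000j; ×(4π/15) → 0.20897 + 0.00000j. Real part: 0.208972

0.208972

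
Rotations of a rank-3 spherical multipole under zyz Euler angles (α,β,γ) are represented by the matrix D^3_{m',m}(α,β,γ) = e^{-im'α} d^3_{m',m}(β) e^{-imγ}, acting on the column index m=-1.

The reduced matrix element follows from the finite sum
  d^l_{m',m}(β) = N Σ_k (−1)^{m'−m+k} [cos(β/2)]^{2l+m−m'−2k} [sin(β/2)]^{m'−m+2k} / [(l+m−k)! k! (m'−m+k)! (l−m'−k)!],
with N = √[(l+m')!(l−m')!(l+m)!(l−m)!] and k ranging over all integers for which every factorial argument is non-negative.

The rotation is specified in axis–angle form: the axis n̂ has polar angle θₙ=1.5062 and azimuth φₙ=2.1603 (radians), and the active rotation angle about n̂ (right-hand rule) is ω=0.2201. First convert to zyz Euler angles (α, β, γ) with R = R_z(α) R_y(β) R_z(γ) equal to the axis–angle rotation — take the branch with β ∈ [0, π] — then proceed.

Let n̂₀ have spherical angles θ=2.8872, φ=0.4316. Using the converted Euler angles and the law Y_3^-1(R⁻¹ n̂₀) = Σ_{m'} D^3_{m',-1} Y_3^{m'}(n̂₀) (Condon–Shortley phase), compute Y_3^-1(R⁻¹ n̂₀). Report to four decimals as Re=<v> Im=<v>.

Re=0.3844 Im=-0.2057

Axis–angle → zyz. n̂ = (sinθₙcosφₙ, sinθₙsinφₙ, cosθₙ) = (-0.554789, +0.829483, +0.064551), ω = 0.2201.
R = I cosω + sinω [n̂]ₓ + (1−cosω) n̂n̂ᵀ gives
  R = [+0.983301, -0.025195, +0.180235; +0.002992, +0.992474, +0.122417; -0.181963, -0.119834, +0.975976]
β = atan2(√(R₁₃²+R₂₃²), R₃₃) = 0.219639; α = atan2(R₂₃, R₁₃) mod 2π = 0.596636; γ = atan2(R₃₂, −R₃₁) mod 2π = 5.700814
Need the full column D^3_{m',-1} for m'=−3..3 at α=0.5966, β=0.2196, γ=5.7008.
cos(β/2)=0.993976, sin(β/2)=0.109599
d^3_{-3,-1}: single k=2 term ⇒ +0.045411;  D = +0.016136+0.042448i
d^3_{-2,-1}: k∈[1..2] ⇒ +0.336268 -0.008177 = +0.328091;  D = +0.268750+0.188195i
d^3_{-1,-1}: k∈[0..2] ⇒ +0.964395 -0.093801 +0.000855 = +0.871450;  D = +0.871361+0.012431i
d^3_{0,-1}: k∈[0..2] ⇒ -0.368363 +0.013436 -0.000054 = -0.354982;  D = -0.296467+0.195242i
d^3_{1,-1}: k∈[0..2] ⇒ +0.070351 -0.001140 +0.000002 = +0.069212;  D = +0.026428-0.063967i
d^3_{2,-1}: k∈[0..1] ⇒ -0.008177 +0.000050 = -0.008127;  D = +0.001653+0.007957i
d^3_{3,-1}: single k=0 term ⇒ +0.000552;  D = -0.000397-0.000384i
Y_3^{m'}(θ=2.8872,φ=0.4316) and Σ D·Y over m':
  (+0.0161+0.0424i)·(+0.0018-0.0064i)  (+0.2687+0.1882i)·(-0.0407+0.0476i)  (+0.8714+0.0124i)·(+0.2721-0.1253i)  (-0.2965+0.1952i)·(-0.6080+0.0000i)  (+0.0264-0.0640i)·(-0.2721-0.1253i)  (+0.0017+0.0080i)·(-0.0407-0.0476i)  (-0.0004-0.0004i)·(-0.0018-0.0064i)
Y_3^-1(R⁻¹ n̂) = +0.384397-0.205717i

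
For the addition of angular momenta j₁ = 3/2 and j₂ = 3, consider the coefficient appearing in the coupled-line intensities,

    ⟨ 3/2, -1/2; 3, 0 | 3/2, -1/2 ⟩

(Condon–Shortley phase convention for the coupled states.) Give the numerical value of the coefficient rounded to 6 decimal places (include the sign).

+0.507093

triangle: 3!·0!·3!/7! = 36/5040
(j±m)!: 1!·2!·3!·3!·1!·2! = 144
prefactor² = (2J+1)·Δ·N² = 144/35
  k=2: +1/(2!·1!·0!·1!·0!·2!) = 1/4
Σ = 1/4  ⇒  CG² = 144/35·(1/4)² = 9/35
CG = +√(9/35) = +0.507093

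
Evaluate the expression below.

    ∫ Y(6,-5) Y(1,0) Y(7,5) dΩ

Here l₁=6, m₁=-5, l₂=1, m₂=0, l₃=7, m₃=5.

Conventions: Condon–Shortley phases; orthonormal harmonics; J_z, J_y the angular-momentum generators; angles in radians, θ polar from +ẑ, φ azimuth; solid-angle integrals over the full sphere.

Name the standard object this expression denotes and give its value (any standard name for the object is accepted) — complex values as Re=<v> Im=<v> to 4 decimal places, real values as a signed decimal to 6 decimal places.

Gaunt coefficient, -0.171413

This is a Gaunt coefficient — the integral of a triple product of spherical harmonics over the sphere.
Checks pass: Σm=0; 14 even; l₃=7∈[5,7].
(2·6+1)(2·1+1)(2·7+1) = 585
Δ: 0! 12! 2! / 15! → 1/1365
sum: t=0:+1/518400 = 1/518400
3j²(6 1 7; 0 0 0) = Δ·Π!·Σ² = 7/195  (sign -1)
sum: t=0:+1/39916800 = 1/39916800
3j²(6 1 7; -5 0 5) = Δ·Π!·Σ² = 8/455  (sign +1)
combine: 4πI² = 585·7/195·8/455 = 24/65
take √, sign -1: I = -0.17141310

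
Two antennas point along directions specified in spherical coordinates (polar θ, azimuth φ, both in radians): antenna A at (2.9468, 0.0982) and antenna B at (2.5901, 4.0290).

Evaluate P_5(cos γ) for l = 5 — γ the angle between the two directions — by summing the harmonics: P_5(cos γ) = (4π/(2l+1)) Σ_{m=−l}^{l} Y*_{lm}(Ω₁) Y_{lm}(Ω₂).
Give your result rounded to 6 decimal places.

Expand P_5 via completeness: Σ_{m} conj(Y_{5,m}) at Ω₁ times Y_{5,m} at Ω₂ —
  term(m=-5) = 0.00000 - 0.00000j   from Y*(Ω₁)=0.00011 + 0.00006j, Y(Ω₂)=0.00498 - 0.01764j
  term(m=-4) = -0.00019 + 0.00000j   from Y*(Ω₁)=-0.00187 - 0.00077j, Y(Ω₂)=0.08648 - 0.03739j
  term(m=-3) = 0.00378 + 0.00370j   from Y*(Ω₁)=0.01840 + 0.00558j, Y(Ω₂)=0.24413 + 0.12690j
  term(m=-2) = -0.00042 - 0.05482j   from Y*(Ω₁)=-0.11533 - 0.02295j, Y(Ω₂)=0.09445 + 0.45653j
  term(m=-1) = -0.09698 + 0.09772j   from Y*(Ω₁)=0.43066 + 0.04243j, Y(Ω₂)=-0.20088 + 0.24670j
  term(m=+0) = -0.17976 + 0.00000j   from Y*(Ω₁)=-0.68732 + 0.00000j, Y(Ω₂)=0.26154 + 0.00000j
  term(m=+1) = -0.09698 - 0.09772j   from Y*(Ω₁)=-0.43066 + 0.04243j, Y(Ω₂)=0.20088 + 0.24670j
  term(m=+2) = -0.00042 + 0.05482j   from Y*(Ω₁)=-0.11533 + 0.02295j, Y(Ω₂)=0.09445 - 0.45653j
  term(m=+3) = 0.00378 - 0.00370j   from Y*(Ω₁)=-0.01840 + 0.00558j, Y(Ω₂)=-0.24413 + 0.12690j
  term(m=+4) = -0.00019 - 0.00000j   from Y*(Ω₁)=-0.00187 + 0.00077j, Y(Ω₂)=0.08648 + 0.03739j
  term(m=+5) = 0.00000 + 0.00000j   from Y*(Ω₁)=-0.00011 + 0.00006j, Y(Ω₂)=-0.00498 - 0.01764j
Total Σ_m = -0.36737 + 0.00000j. Multiply by 1.142397: -0.41969 + 0.00000j. P_5(cos γ) = -0.419686

-0.419686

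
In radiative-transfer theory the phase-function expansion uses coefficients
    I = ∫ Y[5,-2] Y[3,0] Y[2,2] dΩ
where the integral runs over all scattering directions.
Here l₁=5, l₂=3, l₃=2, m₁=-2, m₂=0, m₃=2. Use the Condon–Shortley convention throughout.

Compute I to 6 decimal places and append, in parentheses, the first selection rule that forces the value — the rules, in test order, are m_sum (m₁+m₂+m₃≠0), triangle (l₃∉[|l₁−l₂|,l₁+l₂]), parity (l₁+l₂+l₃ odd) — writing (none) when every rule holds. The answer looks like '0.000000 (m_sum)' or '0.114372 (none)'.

Checks pass: Σm=0; 10 even; l₃=2∈[2,8].
(2·5+1)(2·3+1)(2·2+1) = 385
Δ: 6! 4! 0! / 11! → 1/2310
sum: t=3:−1/144 = -1/144
3j²(5 3 2; 0 0 0) = Δ·Π!·Σ² = 10/231  (sign -1)
sum: t=3:−1/864 = -1/864
3j²(5 3 2; -2 0 2) = Δ·Π!·Σ² = 1/66  (sign -1)
combine: 4πI² = 385·10/231·1/66 = 25/99
take √, sign +1: I = 0.14175797
No selection rule forces the value: the integral is nonzero (none).

0.141758 (none)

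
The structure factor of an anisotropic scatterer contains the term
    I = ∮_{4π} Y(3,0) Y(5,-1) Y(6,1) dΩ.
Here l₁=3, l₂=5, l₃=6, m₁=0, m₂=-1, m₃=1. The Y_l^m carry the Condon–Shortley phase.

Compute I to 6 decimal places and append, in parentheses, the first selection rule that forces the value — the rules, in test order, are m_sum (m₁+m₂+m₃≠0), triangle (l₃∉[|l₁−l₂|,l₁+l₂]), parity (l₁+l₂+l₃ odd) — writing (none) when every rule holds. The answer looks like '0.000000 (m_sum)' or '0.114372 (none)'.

-0.123080 (none)

m-sum 0 ✓  L=14 even ✓  2≤6≤8 ✓
Π(2lᵢ+1) = 7×11×13 = 1001
triangle coeff Δ(3,5,6) = 1/675675
Σ_t [0,2]: t=0:+1/8640 t=1:−1/2304 t=2:+1/8640 = -7/34560
(3j)²=7/429 [(3 5 6; 0 0 0)], sign=-1
Σ_t [0,2]: t=0:+1/6912 t=1:−1/2880 t=2:+1/17280 = -1/6912
(3j)²=5/429 [(3 5 6; 0 -1 1)], sign=+1
⇒ 4πI² = 245/1287
I = (-1)√(245/1287/(4π)) = -0.12308038
No selection rule forces the value: the integral is nonzero (none).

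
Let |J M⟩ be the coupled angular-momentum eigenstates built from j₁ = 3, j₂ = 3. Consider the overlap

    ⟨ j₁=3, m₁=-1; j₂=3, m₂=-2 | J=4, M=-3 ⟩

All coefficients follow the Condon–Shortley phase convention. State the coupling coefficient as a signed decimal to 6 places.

−√(1/11) = -0.301511

triangle: 2!*4!*4!/11! = 1152/39916800
(j±m)!: 2!*4!*1!*5!*1!*7! = 29030400
prefactor² = (2J+1)*Δ*N² = 82944/11
  k=0: +1/(0!*2!*4!*1!*0!*3!) = 1/288
  k=1: −1/(1!*1!*3!*0!*1!*4!) = -1/144
Σ = -1/288  ⇒  CG² = 82944/11*(-1/288)² = 1/11
CG = −√(1/11) = -0.301511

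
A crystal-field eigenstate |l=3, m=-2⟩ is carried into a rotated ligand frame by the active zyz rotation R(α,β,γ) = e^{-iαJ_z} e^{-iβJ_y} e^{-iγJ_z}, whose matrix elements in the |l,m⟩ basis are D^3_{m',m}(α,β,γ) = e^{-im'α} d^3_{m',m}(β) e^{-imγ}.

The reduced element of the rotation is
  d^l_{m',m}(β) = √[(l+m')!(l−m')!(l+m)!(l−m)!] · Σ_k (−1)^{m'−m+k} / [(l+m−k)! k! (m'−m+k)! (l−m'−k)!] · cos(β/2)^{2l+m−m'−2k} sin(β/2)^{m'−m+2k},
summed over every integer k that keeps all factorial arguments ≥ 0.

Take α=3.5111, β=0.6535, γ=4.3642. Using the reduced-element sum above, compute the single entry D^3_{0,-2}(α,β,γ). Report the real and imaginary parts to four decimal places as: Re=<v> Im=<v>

Split into d^3_{0,-2}(β=0.6535) × two z-phases.
With c≡cos(β/2)=0.947090 and s≡sin(β/2)=0.320967, N=[6·6·1·120]^{1/2}=65.726707
k∈{0,1} keeps every argument non-negative
  k=0: (−1)^2·65.7267/(12)·0.9471^4·0.3210^2 = +0.453990
  k=1: (−1)^3·65.7267/(12)·0.9471^2·0.3210^4 = -0.052141
d^3_{0,-2}(0.6535) = +0.453990 -0.052141 = +0.401849
D = (+1.000000+0.000000i)·(+0.401849)·(-0.767171+0.641443i) = -0.308286+0.257763i

Re=-0.3083 Im=0.2578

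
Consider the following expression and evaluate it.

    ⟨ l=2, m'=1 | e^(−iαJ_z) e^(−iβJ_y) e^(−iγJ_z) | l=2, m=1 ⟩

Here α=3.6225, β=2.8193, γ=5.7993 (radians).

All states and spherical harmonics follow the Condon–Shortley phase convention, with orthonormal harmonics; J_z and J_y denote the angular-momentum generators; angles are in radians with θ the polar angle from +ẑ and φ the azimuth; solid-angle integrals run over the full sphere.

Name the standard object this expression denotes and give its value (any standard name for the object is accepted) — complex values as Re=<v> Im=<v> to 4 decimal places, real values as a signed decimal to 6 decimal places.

This is a Wigner D-matrix element — the rotation-matrix element ⟨l m'| R(α,β,γ) |l m⟩ in the angular-momentum basis.
First d^2_{1,1}(β=2.8193), then the phase factors e^{-i(1)α} and e^{-i(1)γ}:
With c≡cos(β/2)=0.160450 and s≡sin(β/2)=0.987044, N=[6·1·6·1]^{1/2}=6.000000
k∈{0,1} keeps every argument non-negative
  k=0: (−1)^0·6.0000/(6)·0.1604^4·0.9870^0 = +0.000663
  k=1: (−1)^1·6.0000/(2)·0.1604^2·0.9870^2 = -0.075244
d^2_{1,1}(2.8193) = +0.000663 -0.075244 = -0.074581
D = (-0.886576+0.462584i)·(-0.074581)·(+0.885194+0.465222i) = +0.074581+0.000222i

Wigner D-matrix element, Re=0.0746 Im=0.0002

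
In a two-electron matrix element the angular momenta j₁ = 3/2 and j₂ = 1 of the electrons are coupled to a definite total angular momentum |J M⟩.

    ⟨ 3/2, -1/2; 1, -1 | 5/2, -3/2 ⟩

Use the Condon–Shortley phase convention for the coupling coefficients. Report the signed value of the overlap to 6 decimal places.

j₁+j₂−J=0  J+j₁−j₂=3  J−j₁+j₂=2  j₁+j₂+J+1=6
(j₁±m₁, j₂±m₂, J±M) = (1,2,0,2,1,4)
P² = 48/5
sum k=0..0:
  [0] +1/4 = 1/4
S = 1/4
C² = P²·S² = 3/5 ; C = +0.774597

+0.774597  (= +√(3/5))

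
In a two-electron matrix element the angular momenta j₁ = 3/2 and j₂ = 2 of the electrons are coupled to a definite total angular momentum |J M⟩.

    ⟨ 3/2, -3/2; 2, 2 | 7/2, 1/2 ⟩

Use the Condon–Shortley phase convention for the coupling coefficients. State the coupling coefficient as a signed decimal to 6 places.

j₁+j₂−J=0  J+j₁−j₂=3  J−j₁+j₂=4  j₁+j₂+J+1=8
(j₁±m₁, j₂±m₂, J±M) = (0,3,4,0,4,3)
P² = 20736/35
sum k=0..0:
  [0] +1/144 = 1/144
S = 1/144
C² = P²·S² = 1/35 ; C = +0.169031

+0.169031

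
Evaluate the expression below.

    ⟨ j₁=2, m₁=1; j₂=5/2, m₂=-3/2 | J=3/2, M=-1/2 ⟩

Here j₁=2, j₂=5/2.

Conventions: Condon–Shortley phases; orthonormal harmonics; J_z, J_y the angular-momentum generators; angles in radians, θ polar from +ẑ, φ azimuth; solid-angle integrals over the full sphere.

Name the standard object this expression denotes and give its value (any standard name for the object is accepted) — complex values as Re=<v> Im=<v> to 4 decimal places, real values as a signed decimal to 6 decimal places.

Clebsch–Gordan coefficient, −√(2/105) ≈ -0.138013

This is a Clebsch–Gordan (vector-coupling) coefficient.
j₁+j₂−J=3  J+j₁−j₂=1  J−j₁+j₂=2  j₁+j₂+J+1=7
(j₁±m₁, j₂±m₂, J±M) = (3,1,1,4,1,2)
P² = 96/35
sum k=0..1:
  [0] +1/6 = 1/6
  [1] −1/4 = -1/4
S = -1/12
C² = P²·S² = 2/105 ; C = -0.138013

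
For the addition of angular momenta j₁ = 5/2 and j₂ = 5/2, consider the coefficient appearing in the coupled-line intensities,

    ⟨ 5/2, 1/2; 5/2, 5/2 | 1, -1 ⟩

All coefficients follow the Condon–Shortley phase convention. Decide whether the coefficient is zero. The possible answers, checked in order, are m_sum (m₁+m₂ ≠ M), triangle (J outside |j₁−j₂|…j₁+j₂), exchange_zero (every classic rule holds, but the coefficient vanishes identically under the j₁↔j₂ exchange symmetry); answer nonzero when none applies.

m-sum: m₁+m₂ = 1/2+5/2 = 3, M = -1  ✗ ⇒ coefficient is 0

m_sum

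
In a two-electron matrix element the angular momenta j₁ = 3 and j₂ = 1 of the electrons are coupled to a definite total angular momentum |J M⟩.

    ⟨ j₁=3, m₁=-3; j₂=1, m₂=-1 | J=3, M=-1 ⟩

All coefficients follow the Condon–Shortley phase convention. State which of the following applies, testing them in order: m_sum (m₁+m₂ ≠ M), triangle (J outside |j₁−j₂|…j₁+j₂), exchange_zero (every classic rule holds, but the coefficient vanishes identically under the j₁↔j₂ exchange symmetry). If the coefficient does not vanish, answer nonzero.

m_sum

m-sum: m₁+m₂ = -3+(-1) = -4, M = -1  ✗ ⇒ coefficient is 0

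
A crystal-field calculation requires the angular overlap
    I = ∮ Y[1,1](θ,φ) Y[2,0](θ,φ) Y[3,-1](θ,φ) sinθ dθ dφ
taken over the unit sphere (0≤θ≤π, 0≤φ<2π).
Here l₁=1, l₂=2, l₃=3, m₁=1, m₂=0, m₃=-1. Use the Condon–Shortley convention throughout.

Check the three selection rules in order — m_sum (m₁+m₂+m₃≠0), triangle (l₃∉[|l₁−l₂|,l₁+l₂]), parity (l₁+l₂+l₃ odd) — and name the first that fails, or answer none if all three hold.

none

azimuthal sum: 1 + 0 − 1 = 0  ✓
1 ≤ 3 ≤ 3 (triangle on l)  ✓
L = 1 + 2 + 3 = 6 (even)  ✓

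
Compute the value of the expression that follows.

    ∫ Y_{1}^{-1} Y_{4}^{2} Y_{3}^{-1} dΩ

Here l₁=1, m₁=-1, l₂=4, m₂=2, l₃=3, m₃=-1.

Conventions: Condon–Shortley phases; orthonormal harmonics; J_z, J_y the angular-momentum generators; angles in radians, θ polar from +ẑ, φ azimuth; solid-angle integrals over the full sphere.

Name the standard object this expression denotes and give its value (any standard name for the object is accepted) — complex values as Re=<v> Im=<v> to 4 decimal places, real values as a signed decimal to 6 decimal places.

This is a Gaunt coefficient — the integral of a triple product of spherical harmonics over the sphere.
Checks pass: Σm=0; 8 even; l₃=3∈[3,5].
(2·1+1)(2·4+1)(2·3+1) = 189
Δ: 2! 0! 6! / 9! → 1/252
sum: t=1:−1/36 = -1/36
3j²(1 4 3; 0 0 0) = Δ·Π!·Σ² = 4/63  (sign +1)
sum: t=2:+1/96 = 1/96
3j²(1 4 3; -1 2 -1) = Δ·Π!·Σ² = 5/84  (sign +1)
combine: 4πI² = 189·4/63·5/84 = 5/7
take √, sign +1: I = 0.23841361

Gaunt coefficient, +0.238414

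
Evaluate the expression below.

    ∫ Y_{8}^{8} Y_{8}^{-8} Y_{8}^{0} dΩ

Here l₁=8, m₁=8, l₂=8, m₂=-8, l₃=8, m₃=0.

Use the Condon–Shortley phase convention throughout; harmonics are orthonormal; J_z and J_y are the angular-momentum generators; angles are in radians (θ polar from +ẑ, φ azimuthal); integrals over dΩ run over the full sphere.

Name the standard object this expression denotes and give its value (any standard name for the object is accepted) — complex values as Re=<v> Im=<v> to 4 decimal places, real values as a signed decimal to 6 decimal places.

Gaunt coefficient, +0.037262

This is a Gaunt coefficient — the integral of a triple product of spherical harmonics over the sphere.
Rules hold: Σm=0, L=24 even, 0≤8≤16.
N = 17·17·17 = 4913
Δ = 8!·8!·8!/25! = 1/236637794250
Racah Σ t=0..8: t=0:+1/65548320768000 t=1:−1/128024064000 t=2:+1/2985984000 t=3:−1/373248000 t=4:+1/191102976 t=5:−1/373248000 t=6:+1/2985984000 t=7:−1/128024064000 t=8:+1/65548320768000 = 11/20808990720
⇒ 3j(8 8 8; 0 0 0)² = 490/96577, sgn +1
Racah Σ t=0..0: t=0:+1/65548320768000 = 1/65548320768000
⇒ 3j(8 8 8; 8 -8 0)² = 26/37145, sgn +1
4πI² = N·(3j₀)²·(3jₘ)² = 3332/190969
I = +1·√(0.0174479/4π) = 0.03726200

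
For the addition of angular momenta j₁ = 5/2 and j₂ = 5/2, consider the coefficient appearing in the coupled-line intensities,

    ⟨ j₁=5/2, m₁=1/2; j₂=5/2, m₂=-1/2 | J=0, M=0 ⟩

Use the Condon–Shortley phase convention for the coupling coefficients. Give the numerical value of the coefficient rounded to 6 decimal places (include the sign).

triangle: 5!×0!×0!/6! = 120/720
(j±m)!: 3!×2!×2!×3!×0!×0! = 144
prefactor² = (2J+1)×Δ×N² = 24
  k=2: +1/(2!×3!×0!×0!×0!×0!) = 1/12
Σ = 1/12  ⇒  CG² = 24×(1/12)² = 1/6
CG = +√(1/6) = +0.408248

+0.408248  (= +√(1/6))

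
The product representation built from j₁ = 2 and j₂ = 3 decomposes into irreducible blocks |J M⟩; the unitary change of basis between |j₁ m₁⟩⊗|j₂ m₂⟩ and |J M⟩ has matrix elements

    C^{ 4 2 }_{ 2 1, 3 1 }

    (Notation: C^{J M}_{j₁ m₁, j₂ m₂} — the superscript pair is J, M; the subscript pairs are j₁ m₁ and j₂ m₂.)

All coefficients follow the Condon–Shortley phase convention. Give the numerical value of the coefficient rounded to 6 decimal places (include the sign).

triangle: 1!×3!×5!/10! = 720/3628800
(j±m)!: 3!×1!×4!×2!×6!×2! = 414720
prefactor² = (2J+1)×Δ×N² = 5184/7
  k=0: +1/(0!×1!×1!×4!×2!×1!) = 1/48
  k=1: −1/(1!×0!×0!×3!×3!×2!) = -1/72
Σ = 1/144  ⇒  CG² = 5184/7×(1/144)² = 1/28
CG = +√(1/28) = +0.188982

+0.188982  (= +√(1/28))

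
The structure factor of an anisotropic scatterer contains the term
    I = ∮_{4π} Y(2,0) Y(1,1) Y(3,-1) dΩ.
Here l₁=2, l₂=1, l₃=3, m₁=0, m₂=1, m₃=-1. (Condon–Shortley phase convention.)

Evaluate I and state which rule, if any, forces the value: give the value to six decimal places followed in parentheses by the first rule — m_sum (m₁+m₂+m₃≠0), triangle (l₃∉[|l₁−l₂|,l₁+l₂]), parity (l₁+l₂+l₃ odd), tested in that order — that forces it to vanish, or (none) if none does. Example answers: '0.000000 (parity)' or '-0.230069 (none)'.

-0.202301 (none)

Rules hold: Σm=0, L=6 even, 1≤3≤3.
N = 5·3·7 = 105
Δ = 0!·4!·2!/7! = 1/105
Racah Σ t=0..0: t=0:+1/4 = 1/4
⇒ 3j(2 1 3; 0 0 0)² = 3/35, sgn -1
Racah Σ t=0..0: t=0:+1/8 = 1/8
⇒ 3j(2 1 3; 0 1 -1)² = 2/35, sgn +1
4πI² = N·(3j₀)²·(3jₘ)² = 18/35
I = -1·√(0.514286/4π) = -0.20230066
No selection rule forces the value: the integral is nonzero (none).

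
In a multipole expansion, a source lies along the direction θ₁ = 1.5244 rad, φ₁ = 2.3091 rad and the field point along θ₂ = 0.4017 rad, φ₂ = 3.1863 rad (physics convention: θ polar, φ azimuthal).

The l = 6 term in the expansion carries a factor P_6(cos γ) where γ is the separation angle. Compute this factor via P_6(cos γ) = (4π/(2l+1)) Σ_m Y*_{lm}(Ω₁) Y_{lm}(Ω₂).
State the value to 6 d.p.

Term-by-term m-sum for l=6 (normalisation 4π/13 = 0.966644):
  m=-6: (0.13383 + 0.46094j) × (0.00166 - 0.00046j) = 0.00043 + 0.00071j  (running Σ = 0.00043 + 0.00071j)
  m=-5: (0.04035 - 0.06582j) × (-0.01372 + 0.00312j) = -0.00035 + 0.00103j  (running Σ = 0.00009 + 0.00173j)
  m=-4: (0.34071 - 0.06495j) × (0.06825 - 0.01234j) = 0.02245 - 0.00864j  (running Σ = 0.02254 - 0.00690j)
  m=-3: (-0.07167 - 0.05382j) × (-0.22438 + 0.03028j) = 0.01771 + 0.00991j  (running Σ = 0.04025 + 0.00301j)
  m=-2: (-0.02939 - 0.31108j) × (0.46780 - 0.04194j) = -0.02679 - 0.14429j  (running Σ = 0.01345 - 0.14128j)
  m=-1: (-0.06340 + 0.06967j) × (-0.48400 + 0.02165j) = 0.02918 - 0.03510j  (running Σ = 0.04263 - 0.17638j)
  m=0: (-0.30358 + 0.00000j) × (-0.10640 + 0.00000j) = 0.03230 + 0.00000j  (running Σ = 0.07493 - 0.17638j)
  m=1: (0.06340 + 0.06967j) × (0.48400 + 0.02165j) = 0.02918 + 0.03510j  (running Σ = 0.10411 - 0.14128j)
  m=2: (-0.02939 + 0.31108j) × (0.46780 + 0.04194j) = -0.02679 + 0.14429j  (running Σ = 0.07732 + 0.00301j)
  m=3: (0.07167 - 0.05382j) × (0.22438 + 0.03028j) = 0.01771 - 0.00991j  (running Σ = 0.09503 - 0.00690j)
  m=4: (0.34071 + 0.06495j) × (0.06825 + 0.01234j) = 0.02245 + 0.00864j  (running Σ = 0.11748 + 0.00173j)
  m=5: (-0.04035 - 0.06582j) × (0.01372 + 0.00312j) = -0.00035 - 0.00103j  (running Σ = 0.11713 + 0.00071j)
  m=6: (0.13383 - 0.46094j) × (0.00166 + 0.00046j) = 0.00043 - 0.00071j  (running Σ = 0.11756 + 0.00000j)
Total Σ_m = 0.11756 + 0.00000j. Multiply by 0.966644: 0.11364 + 0.00000j. P_6(cos γ) = 0.113642

0.113642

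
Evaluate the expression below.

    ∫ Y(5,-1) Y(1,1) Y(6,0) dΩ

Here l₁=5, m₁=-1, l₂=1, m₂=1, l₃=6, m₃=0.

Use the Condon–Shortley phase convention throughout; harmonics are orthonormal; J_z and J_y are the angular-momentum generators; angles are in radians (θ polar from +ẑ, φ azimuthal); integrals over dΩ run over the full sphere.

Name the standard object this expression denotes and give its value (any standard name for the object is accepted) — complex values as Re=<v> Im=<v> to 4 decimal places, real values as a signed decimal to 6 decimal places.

Gaunt coefficient, +0.158246

This is a Gaunt coefficient — the integral of a triple product of spherical harmonics over the sphere.
Rules hold: Σm=0, L=12 even, 4≤6≤6.
N = 11·3·13 = 429
Δ = 0!·10!·2!/13! = 1/858
Racah Σ t=0..0: t=0:+1/14400 = 1/14400
⇒ 3j(5 1 6; 0 0 0)² = 6/143, sgn +1
Racah Σ t=0..0: t=0:+1/34560 = 1/34560
⇒ 3j(5 1 6; -1 1 0)² = 5/286, sgn +1
4πI² = N·(3j₀)²·(3jₘ)² = 45/143
I = +1·√(0.314685/4π) = 0.15824621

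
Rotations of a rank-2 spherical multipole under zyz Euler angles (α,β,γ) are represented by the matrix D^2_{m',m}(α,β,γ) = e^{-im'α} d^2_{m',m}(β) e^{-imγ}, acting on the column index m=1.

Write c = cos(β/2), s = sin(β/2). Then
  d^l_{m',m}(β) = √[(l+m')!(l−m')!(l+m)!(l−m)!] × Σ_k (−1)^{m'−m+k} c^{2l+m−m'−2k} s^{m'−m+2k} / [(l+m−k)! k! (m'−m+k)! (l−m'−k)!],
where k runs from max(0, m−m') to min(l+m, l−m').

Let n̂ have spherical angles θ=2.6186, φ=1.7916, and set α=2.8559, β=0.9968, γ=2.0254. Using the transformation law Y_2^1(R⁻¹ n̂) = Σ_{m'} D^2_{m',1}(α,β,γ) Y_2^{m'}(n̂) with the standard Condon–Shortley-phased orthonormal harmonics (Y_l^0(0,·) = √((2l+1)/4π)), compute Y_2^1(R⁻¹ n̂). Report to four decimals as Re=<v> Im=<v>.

Need the full column D^2_{m',1} for m'=−2..2 at α=2.8559, β=0.9968, γ=2.0254.
cos(β/2)=0.878349, sin(β/2)=0.478021
d^2_{-2,1}: single k=3 term ⇒ +0.191883;  D = -0.164104-0.099444i
d^2_{-1,1}: k∈[2..3] ⇒ +0.528870 -0.052214 = +0.476656;  D = +0.321507+0.351900i
d^2_{0,1}: k∈[1..2] ⇒ +0.793456 -0.235008 = +0.558448;  D = -0.245218-0.501729i
d^2_{1,1}: k∈[0..1] ⇒ +0.595206 -0.528870 = +0.066337;  D = +0.011152+0.065393i
d^2_{2,1}: single k=0 term ⇒ -0.647854;  D = -0.075486+0.643442i
Y_2^{m'}(θ=2.6186,φ=1.7916) and Σ D·Y over m':
  (-0.1641-0.0994i)·(-0.0871+0.0412i)  (+0.3215+0.3519i)·(+0.0732+0.3262i)  (-0.2452-0.5017i)·(+0.3947+0.0000i)  (+0.0112+0.0654i)·(-0.0732+0.3262i)  (-0.0755+0.6434i)·(-0.0871-0.0412i)
Y_2^1(R⁻¹ n̂) = -0.158714-0.119613i

Re=-0.1587 Im=-0.1196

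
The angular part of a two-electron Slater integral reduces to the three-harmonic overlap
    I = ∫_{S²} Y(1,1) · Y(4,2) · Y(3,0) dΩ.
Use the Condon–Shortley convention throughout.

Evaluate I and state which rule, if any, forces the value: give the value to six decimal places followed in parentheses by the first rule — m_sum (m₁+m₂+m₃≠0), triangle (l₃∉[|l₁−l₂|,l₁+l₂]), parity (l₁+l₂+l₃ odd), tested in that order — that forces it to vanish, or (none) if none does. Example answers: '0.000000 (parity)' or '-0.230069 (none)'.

0.000000 (m_sum)

1 + 2 + 0 = 3 ≠ 0: azimuthal integral kills it; I = 0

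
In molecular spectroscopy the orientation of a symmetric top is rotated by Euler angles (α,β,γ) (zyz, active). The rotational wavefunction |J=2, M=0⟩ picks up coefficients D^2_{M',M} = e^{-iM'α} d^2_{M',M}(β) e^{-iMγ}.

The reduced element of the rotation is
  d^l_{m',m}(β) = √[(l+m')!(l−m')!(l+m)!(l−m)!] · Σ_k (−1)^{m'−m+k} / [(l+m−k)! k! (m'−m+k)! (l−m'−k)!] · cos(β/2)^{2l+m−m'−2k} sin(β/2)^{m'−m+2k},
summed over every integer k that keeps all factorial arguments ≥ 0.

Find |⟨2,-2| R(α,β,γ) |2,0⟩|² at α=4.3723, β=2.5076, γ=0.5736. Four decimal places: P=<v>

P=0.0462

Split into d^2_{-2,0}(β=2.5076) × two z-phases.
c=cos(2.507600/2)=0.311714, s=sin(2.507600/2)=0.950176; N=√[1·24·2·2]=9.797959
Admissible k: 2..2 (factorial args all ≥0)
  k=2: (−1)^0·9.7980/(4)·0.3117^2·0.9502^2 = +0.214880
d^2_{-2,0}(2.5076) = +0.214880
|D^2_{-2,0}|² = |d^2_{-2,0}(β)|² = (+0.214880)² = 0.046173 (the z-rotation phases have unit modulus)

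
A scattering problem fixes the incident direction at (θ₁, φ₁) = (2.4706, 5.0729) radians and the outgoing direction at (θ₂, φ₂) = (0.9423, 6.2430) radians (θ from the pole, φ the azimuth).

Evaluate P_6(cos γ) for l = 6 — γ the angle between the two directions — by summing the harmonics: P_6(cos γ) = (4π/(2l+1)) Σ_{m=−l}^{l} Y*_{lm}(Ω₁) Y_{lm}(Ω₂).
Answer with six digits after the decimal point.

0.054747

Term-by-term m-sum for l=6 (normalisation 4π/13 = 0.966644):
  term(m=-6) = +0.002796-0.002540i   from Y*(Ω₁)=+0.015581-0.023157i, Y(Ω₂)=+0.131427+0.032317i
  term(m=-5) = -0.037677-0.017402i   from Y*(Ω₁)=-0.118535-0.027974i, Y(Ω₂)=+0.333903+0.068008i
  term(m=-4) = -0.004196+0.131123i   from Y*(Ω₁)=+0.039349+0.303930i, Y(Ω₂)=+0.422554+0.068513i
  term(m=-3) = +0.069713-0.026935i   from Y*(Ω₁)=+0.405638-0.215979i, Y(Ω₂)=+0.161446+0.019558i
  term(m=-2) = +0.056722+0.058566i   from Y*(Ω₁)=-0.224672-0.197459i, Y(Ω₂)=-0.271697-0.021884i
  term(m=-1) = -0.021557+0.050888i   from Y*(Ω₁)=+0.069731-0.184969i, Y(Ω₂)=-0.279352-0.011232i
  term(m=+0) = -0.074966-0.000000i   from Y*(Ω₁)=-0.368747-0.000000i, Y(Ω₂)=+0.203298+0.000000i
  term(m=+1) = -0.021557-0.050888i   from Y*(Ω₁)=-0.069731-0.184969i, Y(Ω₂)=+0.279352-0.011232i
  term(m=+2) = +0.056722-0.058566i   from Y*(Ω₁)=-0.224672+0.197459i, Y(Ω₂)=-0.271697+0.021884i
  term(m=+3) = +0.069713+0.026935i   from Y*(Ω₁)=-0.405638-0.215979i, Y(Ω₂)=-0.161446+0.019558i
  term(m=+4) = -0.004196-0.131123i   from Y*(Ω₁)=+0.039349-0.303930i, Y(Ω₂)=+0.422554-0.068513i
  term(m=+5) = -0.037677+0.017402i   from Y*(Ω₁)=+0.118535-0.027974i, Y(Ω₂)=-0.333903+0.068008i
  term(m=+6) = +0.002796+0.002540i   from Y*(Ω₁)=+0.015581+0.023157i, Y(Ω₂)=+0.131427-0.032317i
Σ over m = +0.056636+0.000000i; ×(4π/13) → +0.054747+0.000000i. Real part: 0.054747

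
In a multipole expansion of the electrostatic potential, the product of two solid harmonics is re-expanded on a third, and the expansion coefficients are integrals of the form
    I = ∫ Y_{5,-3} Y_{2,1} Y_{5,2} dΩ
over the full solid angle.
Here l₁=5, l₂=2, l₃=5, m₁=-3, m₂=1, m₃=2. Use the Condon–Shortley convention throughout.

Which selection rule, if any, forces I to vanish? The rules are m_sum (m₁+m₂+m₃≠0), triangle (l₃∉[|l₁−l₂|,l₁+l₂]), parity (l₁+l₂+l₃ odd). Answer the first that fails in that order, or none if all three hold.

none

Σmᵢ = 0  ✓
l₃∈[|l₁−l₂|,l₁+l₂]=[3,7], have l₃=5  ✓
Σlᵢ = 12 ⇒ even  ✓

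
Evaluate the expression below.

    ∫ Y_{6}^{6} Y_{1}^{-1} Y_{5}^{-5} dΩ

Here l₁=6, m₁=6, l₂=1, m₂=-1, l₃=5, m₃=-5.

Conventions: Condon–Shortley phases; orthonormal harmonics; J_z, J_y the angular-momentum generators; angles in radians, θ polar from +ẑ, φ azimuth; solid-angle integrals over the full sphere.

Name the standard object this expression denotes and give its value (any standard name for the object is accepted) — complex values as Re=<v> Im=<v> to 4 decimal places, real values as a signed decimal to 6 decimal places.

Gaunt coefficient, +0.331940

This is a Gaunt coefficient — the integral of a triple product of spherical harmonics over the sphere.
m-sum 0 ✓  L=12 even ✓  5≤5≤7 ✓
Π(2lᵢ+1) = 13×3×11 = 429
triangle coeff Δ(6,1,5) = 1/858
Σ_t [1,1]: t=1:−1/14400 = -1/14400
(3j)²=6/143 [(6 1 5; 0 0 0)], sign=+1
Σ_t [0,0]: t=0:+1/7257600 = 1/7257600
(3j)²=1/13 [(6 1 5; 6 -1 -5)], sign=+1
⇒ 4πI² = 18/13
I = (+1)√(18/13/(4π)) = 0.33194004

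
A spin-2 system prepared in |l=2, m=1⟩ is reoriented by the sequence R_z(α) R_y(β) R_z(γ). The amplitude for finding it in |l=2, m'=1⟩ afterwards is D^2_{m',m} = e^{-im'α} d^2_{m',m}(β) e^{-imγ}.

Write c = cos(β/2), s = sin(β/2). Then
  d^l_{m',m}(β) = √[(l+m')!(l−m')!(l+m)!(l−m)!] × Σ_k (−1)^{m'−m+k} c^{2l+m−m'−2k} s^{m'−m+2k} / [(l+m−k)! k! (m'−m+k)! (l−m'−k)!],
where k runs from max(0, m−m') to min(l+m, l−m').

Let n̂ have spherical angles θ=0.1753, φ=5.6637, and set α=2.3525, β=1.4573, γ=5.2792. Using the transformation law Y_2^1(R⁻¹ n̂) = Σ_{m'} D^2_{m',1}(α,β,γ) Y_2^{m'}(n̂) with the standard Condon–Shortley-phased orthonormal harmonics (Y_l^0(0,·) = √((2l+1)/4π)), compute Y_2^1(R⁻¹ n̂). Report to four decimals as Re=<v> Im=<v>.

Re=-0.0234 Im=-0.0393

Need the full column D^2_{m',1} for m'=−2..2 at α=2.3525, β=1.4573, γ=5.2792.
cos(β/2)=0.746074, sin(β/2)=0.665863
d^2_{-2,1}: single k=3 term ⇒ +0.440521;  D = +0.369873-0.239275i
d^2_{-1,1}: k∈[2..3] ⇒ +0.740380 -0.196580 = +0.543800;  D = -0.531292-0.115961i
d^2_{0,1}: k∈[1..2] ⇒ +0.677339 -0.539526 = +0.137813;  D = +0.073998+0.116262i
d^2_{1,1}: k∈[0..1] ⇒ +0.309833 -0.740380 = -0.430547;  D = -0.094917+0.419955i
d^2_{2,1}: single k=0 term ⇒ -0.553045;  D = +0.468740-0.293499i
Y_2^{m'}(θ=0.1753,φ=5.6637) and Σ D·Y over m':
  (+0.3699-0.2393i)·(+0.0038+0.0111i)  (-0.5313-0.1160i)·(+0.1080+0.0770i)  (+0.0740+0.1163i)·(+0.6020+0.0000i)  (-0.0949+0.4200i)·(-0.1080+0.0770i)  (+0.4687-0.2935i)·(+0.0038-0.0111i)
Y_2^1(R⁻¹ n̂) = -0.023398-0.039273i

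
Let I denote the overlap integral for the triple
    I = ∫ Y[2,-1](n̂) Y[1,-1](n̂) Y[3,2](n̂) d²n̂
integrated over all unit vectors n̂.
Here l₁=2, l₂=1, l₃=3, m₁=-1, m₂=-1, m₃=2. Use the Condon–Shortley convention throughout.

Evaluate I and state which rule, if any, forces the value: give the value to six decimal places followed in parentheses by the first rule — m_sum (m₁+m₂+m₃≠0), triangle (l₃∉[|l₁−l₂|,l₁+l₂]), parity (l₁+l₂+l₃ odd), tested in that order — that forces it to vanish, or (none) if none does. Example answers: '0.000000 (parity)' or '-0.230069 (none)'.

m-sum 0 ✓  L=6 even ✓  1≤3≤3 ✓
Π(2lᵢ+1) = 5×3×7 = 105
triangle coeff Δ(2,1,3) = 1/105
Σ_t [0,0]: t=0:+1/4 = 1/4
(3j)²=3/35 [(2 1 3; 0 0 0)], sign=-1
Σ_t [0,0]: t=0:+1/12 = 1/12
(3j)²=2/21 [(2 1 3; -1 -1 2)], sign=-1
⇒ 4πI² = 6/7
I = (+1)√(6/7/(4π)) = 0.26116903
No selection rule forces the value: the integral is nonzero (none).

0.261169 (none)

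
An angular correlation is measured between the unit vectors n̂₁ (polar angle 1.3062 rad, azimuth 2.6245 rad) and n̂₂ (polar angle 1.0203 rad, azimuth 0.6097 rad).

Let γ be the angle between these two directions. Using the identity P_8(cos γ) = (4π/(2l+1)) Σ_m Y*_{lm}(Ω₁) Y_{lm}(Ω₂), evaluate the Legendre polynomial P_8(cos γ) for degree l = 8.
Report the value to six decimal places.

Expand P_8 via completeness: Σ_{m} conj(Y_{8,m}) at Ω₁ times Y_{8,m} at Ω₂ —
  m=-8: (-0.211350+0.325671i) × (+0.023595+0.141518i) = -0.051075-0.022225i  (running Σ = -0.051075-0.022225i)
  m=-7: (+0.373601-0.193579i) × (-0.151464+0.318017i) = +0.004974+0.148132i  (running Σ = -0.046101+0.125906i)
  m=-6: (-0.007873-0.000307i) × (-0.389404+0.221207i) = +0.003134-0.001622i  (running Σ = -0.042967+0.124285i)
  m=-5: (-0.298671-0.185645i) × (-0.210370-0.019641i) = +0.059185+0.044920i  (running Σ = +0.016218+0.169205i)
  m=-4: (+0.066447+0.122335i) × (+0.169890+0.143909i) = -0.006316+0.030346i  (running Σ = +0.009902+0.199551i)
  m=-3: (-0.005629+0.288371i) × (+0.086297+0.326629i) = -0.094676+0.023047i  (running Σ = -0.084774+0.222598i)
  m=-2: (+0.097365-0.163684i) × (+0.020357-0.055528i) = -0.007107-0.008739i  (running Σ = -0.091881+0.213859i)
  m=-1: (+0.222003-0.126255i) × (+0.283164-0.197782i) = +0.037892-0.079659i  (running Σ = -0.053989+0.134200i)
  m=0: (-0.204100-0.000000i) × (-0.008345+0.000000i) = +0.001703+0.000000i  (running Σ = -0.052286+0.134200i)
  m=1: (-0.222003-0.126255i) × (-0.283164-0.197782i) = +0.037892+0.079659i  (running Σ = -0.014394+0.213859i)
  m=2: (+0.097365+0.163684i) × (+0.020357+0.055528i) = -0.007107+0.008739i  (running Σ = -0.021501+0.222598i)
  m=3: (+0.005629+0.288371i) × (-0.086297+0.326629i) = -0.094676-0.023047i  (running Σ = -0.116177+0.199551i)
  m=4: (+0.066447-0.122335i) × (+0.169890-0.143909i) = -0.006316-0.030346i  (running Σ = -0.122493+0.169205i)
  m=5: (+0.298671-0.185645i) × (+0.210370-0.019641i) = +0.059185-0.044920i  (running Σ = -0.063308+0.124285i)
  m=6: (-0.007873+0.000307i) × (-0.389404-0.221207i) = +0.003134+0.001622i  (running Σ = -0.060174+0.125906i)
  m=7: (-0.373601-0.193579i) × (+0.151464+0.318017i) = +0.004974-0.148132i  (running Σ = -0.055200-0.022225i)
  m=8: (-0.211350-0.325671i) × (+0.023595-0.141518i) = -0.051075+0.022225i  (running Σ = -0.106275-0.000000i)
Total Σ_m = -0.106275-0.000000i. Multiply by 0.739198: -0.078558-0.000000i. P_8(cos γ) = -0.078558

-0.078558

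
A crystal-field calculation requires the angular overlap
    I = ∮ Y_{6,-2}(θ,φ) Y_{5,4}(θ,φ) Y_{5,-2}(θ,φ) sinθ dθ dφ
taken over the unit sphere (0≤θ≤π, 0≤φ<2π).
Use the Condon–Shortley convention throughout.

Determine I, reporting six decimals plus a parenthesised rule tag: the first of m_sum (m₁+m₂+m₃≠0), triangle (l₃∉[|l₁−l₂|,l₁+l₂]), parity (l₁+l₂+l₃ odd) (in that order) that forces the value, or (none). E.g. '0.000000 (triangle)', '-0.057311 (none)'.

Rules hold: Σm=0, L=16 even, 1≤5≤11.
N = 13·11·11 = 1573
Δ = 6!·6!·4!/17! = 1/28588560
Racah Σ t=1..5: t=1:−1/345600 t=2:+1/13824 t=3:−1/5184 t=4:+1/13824 t=5:−1/345600 = -7/129600
⇒ 3j(6 5 5; 0 0 0)² = 80/7293, sgn +1
Racah Σ t=5..6: t=5:−1/103680 t=6:+1/207360 = -1/207360
⇒ 3j(6 5 5; -2 4 -2)² = 21/2431, sgn +1
4πI² = N·(3j₀)²·(3jₘ)² = 560/3757
I = +1·√(0.149055/4π) = 0.10891018
No selection rule forces the value: the integral is nonzero (none).

0.108910 (none)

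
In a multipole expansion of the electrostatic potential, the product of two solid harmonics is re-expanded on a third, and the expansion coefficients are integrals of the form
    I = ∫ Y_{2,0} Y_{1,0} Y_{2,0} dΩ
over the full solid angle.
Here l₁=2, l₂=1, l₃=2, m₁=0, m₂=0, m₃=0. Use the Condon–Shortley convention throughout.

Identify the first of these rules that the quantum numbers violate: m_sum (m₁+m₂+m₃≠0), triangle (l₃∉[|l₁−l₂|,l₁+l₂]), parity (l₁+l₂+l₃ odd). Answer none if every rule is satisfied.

m₁+m₂+m₃ = 0 + 0 + 0 = 0  ✓
triangle: |2−1|=1 ≤ l₃=2 ≤ 2+1=3  ✓
parity: l₁+l₂+l₃ = 5 is odd  ✗

parity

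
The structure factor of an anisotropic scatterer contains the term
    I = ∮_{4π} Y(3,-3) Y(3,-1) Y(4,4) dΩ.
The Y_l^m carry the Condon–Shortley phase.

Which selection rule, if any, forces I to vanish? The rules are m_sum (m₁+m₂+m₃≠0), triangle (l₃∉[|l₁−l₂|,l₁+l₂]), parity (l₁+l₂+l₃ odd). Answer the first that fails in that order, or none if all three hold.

none

azimuthal sum: -3 − 1 + 4 = 0  ✓
0 ≤ 4 ≤ 6 (triangle on l)  ✓
L = 3 + 3 + 4 = 10 (even)  ✓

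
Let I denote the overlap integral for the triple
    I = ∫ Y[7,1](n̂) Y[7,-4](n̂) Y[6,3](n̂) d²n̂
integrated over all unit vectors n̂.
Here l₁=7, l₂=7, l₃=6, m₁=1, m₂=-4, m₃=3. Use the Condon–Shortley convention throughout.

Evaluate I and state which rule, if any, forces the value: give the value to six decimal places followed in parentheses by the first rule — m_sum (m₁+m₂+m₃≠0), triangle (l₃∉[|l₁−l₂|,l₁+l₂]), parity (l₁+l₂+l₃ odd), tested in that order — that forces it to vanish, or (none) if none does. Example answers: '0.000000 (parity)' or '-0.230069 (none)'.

Checks pass: Σm=0; 20 even; l₃=6∈[0,14].
(2·7+1)(2·7+1)(2·6+1) = 2925
Δ: 8! 6! 6! / 21! → 1/2444321880
sum: t=1:−1/2612736000 t=2:+1/20736000 t=3:−1/1658880 t=4:+1/746496 t=5:−1/1658880 t=6:+1/20736000 t=7:−1/2612736000 = 1/4354560
3j²(7 7 6; 0 0 0) = Δ·Π!·Σ² = 1000/138567  (sign +1)
sum: t=0:+1/1045094400 t=1:−1/29030400 t=2:+1/8294400 t=3:−1/18662400 = 1/29859840
3j²(7 7 6; 1 -4 3) = Δ·Π!·Σ² = 175/25194  (sign -1)
combine: 4πI² = 2925·1000/138567·175/25194 = 2187500/14919047
take √, sign -1: I = -0.10801860
No selection rule forces the value: the integral is nonzero (none).

-0.108019 (none)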